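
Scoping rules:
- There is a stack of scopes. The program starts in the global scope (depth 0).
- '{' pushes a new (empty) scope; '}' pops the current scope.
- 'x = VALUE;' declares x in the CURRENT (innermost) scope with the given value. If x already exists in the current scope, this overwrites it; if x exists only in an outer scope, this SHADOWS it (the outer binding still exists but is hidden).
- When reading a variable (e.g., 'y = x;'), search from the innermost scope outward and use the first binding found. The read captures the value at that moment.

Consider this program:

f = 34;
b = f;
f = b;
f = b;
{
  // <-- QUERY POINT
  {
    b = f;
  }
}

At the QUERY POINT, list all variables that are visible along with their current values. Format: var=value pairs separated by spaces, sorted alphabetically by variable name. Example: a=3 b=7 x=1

Answer: b=34 f=34

Derivation:
Step 1: declare f=34 at depth 0
Step 2: declare b=(read f)=34 at depth 0
Step 3: declare f=(read b)=34 at depth 0
Step 4: declare f=(read b)=34 at depth 0
Step 5: enter scope (depth=1)
Visible at query point: b=34 f=34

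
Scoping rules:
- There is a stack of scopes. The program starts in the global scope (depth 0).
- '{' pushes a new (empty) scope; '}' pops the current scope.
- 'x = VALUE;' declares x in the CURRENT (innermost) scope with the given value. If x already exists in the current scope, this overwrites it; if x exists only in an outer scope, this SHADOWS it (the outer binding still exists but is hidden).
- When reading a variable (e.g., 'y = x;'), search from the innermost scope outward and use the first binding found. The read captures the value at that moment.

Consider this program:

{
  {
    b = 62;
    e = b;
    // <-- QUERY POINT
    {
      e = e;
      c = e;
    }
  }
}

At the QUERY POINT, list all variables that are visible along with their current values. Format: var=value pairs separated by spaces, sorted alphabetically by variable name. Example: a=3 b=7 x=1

Answer: b=62 e=62

Derivation:
Step 1: enter scope (depth=1)
Step 2: enter scope (depth=2)
Step 3: declare b=62 at depth 2
Step 4: declare e=(read b)=62 at depth 2
Visible at query point: b=62 e=62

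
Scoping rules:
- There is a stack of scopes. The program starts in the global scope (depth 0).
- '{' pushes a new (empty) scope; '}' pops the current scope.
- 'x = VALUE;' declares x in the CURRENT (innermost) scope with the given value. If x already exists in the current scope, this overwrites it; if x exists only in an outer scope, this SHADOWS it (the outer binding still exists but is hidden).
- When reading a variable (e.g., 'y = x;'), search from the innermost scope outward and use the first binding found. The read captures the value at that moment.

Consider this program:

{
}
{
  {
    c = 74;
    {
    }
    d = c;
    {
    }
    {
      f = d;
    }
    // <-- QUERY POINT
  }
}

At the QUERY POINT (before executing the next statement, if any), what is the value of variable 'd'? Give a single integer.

Step 1: enter scope (depth=1)
Step 2: exit scope (depth=0)
Step 3: enter scope (depth=1)
Step 4: enter scope (depth=2)
Step 5: declare c=74 at depth 2
Step 6: enter scope (depth=3)
Step 7: exit scope (depth=2)
Step 8: declare d=(read c)=74 at depth 2
Step 9: enter scope (depth=3)
Step 10: exit scope (depth=2)
Step 11: enter scope (depth=3)
Step 12: declare f=(read d)=74 at depth 3
Step 13: exit scope (depth=2)
Visible at query point: c=74 d=74

Answer: 74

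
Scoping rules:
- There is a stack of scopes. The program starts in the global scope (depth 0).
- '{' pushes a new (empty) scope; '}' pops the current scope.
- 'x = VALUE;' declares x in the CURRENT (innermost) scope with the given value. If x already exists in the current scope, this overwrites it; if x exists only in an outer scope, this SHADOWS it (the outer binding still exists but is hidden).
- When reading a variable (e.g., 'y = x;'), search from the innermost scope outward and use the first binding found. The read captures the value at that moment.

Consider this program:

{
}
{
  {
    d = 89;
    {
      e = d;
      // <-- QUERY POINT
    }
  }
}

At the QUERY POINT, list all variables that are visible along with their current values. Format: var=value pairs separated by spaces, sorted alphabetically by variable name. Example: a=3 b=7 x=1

Answer: d=89 e=89

Derivation:
Step 1: enter scope (depth=1)
Step 2: exit scope (depth=0)
Step 3: enter scope (depth=1)
Step 4: enter scope (depth=2)
Step 5: declare d=89 at depth 2
Step 6: enter scope (depth=3)
Step 7: declare e=(read d)=89 at depth 3
Visible at query point: d=89 e=89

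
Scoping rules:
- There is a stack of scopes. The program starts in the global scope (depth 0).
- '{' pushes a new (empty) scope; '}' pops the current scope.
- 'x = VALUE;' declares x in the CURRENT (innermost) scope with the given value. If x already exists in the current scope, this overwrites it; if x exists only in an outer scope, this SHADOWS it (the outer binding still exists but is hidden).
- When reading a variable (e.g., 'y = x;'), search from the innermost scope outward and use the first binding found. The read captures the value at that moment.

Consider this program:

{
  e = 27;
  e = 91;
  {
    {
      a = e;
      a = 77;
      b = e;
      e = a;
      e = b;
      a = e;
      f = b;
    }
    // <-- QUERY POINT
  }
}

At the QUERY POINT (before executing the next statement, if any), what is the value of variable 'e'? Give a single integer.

Step 1: enter scope (depth=1)
Step 2: declare e=27 at depth 1
Step 3: declare e=91 at depth 1
Step 4: enter scope (depth=2)
Step 5: enter scope (depth=3)
Step 6: declare a=(read e)=91 at depth 3
Step 7: declare a=77 at depth 3
Step 8: declare b=(read e)=91 at depth 3
Step 9: declare e=(read a)=77 at depth 3
Step 10: declare e=(read b)=91 at depth 3
Step 11: declare a=(read e)=91 at depth 3
Step 12: declare f=(read b)=91 at depth 3
Step 13: exit scope (depth=2)
Visible at query point: e=91

Answer: 91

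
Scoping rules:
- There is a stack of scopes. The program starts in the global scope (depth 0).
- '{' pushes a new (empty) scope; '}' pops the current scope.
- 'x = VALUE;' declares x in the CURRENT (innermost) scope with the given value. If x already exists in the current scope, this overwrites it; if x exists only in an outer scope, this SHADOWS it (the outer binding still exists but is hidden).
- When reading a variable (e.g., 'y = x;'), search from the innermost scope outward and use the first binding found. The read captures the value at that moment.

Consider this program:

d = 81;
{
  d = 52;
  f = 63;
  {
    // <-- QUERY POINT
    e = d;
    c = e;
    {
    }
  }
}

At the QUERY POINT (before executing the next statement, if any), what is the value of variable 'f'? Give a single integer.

Step 1: declare d=81 at depth 0
Step 2: enter scope (depth=1)
Step 3: declare d=52 at depth 1
Step 4: declare f=63 at depth 1
Step 5: enter scope (depth=2)
Visible at query point: d=52 f=63

Answer: 63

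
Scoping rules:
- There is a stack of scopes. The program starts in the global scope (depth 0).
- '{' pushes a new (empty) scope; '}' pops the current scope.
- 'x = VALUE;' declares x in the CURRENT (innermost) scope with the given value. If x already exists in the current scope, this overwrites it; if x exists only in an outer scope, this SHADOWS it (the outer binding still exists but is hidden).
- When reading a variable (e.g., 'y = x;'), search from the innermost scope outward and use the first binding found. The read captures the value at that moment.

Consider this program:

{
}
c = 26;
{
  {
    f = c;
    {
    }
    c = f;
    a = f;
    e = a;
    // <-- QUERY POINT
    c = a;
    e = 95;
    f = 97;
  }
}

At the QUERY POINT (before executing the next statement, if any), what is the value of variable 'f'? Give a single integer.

Answer: 26

Derivation:
Step 1: enter scope (depth=1)
Step 2: exit scope (depth=0)
Step 3: declare c=26 at depth 0
Step 4: enter scope (depth=1)
Step 5: enter scope (depth=2)
Step 6: declare f=(read c)=26 at depth 2
Step 7: enter scope (depth=3)
Step 8: exit scope (depth=2)
Step 9: declare c=(read f)=26 at depth 2
Step 10: declare a=(read f)=26 at depth 2
Step 11: declare e=(read a)=26 at depth 2
Visible at query point: a=26 c=26 e=26 f=26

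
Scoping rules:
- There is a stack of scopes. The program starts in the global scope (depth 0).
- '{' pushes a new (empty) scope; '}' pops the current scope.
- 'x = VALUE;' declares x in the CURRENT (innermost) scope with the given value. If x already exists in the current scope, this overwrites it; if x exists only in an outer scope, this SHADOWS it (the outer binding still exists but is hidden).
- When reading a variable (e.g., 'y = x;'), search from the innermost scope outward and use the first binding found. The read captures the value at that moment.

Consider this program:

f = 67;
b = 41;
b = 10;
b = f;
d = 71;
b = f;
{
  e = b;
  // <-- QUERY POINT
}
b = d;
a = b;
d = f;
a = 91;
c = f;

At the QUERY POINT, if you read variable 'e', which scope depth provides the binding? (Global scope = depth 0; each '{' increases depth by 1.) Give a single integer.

Step 1: declare f=67 at depth 0
Step 2: declare b=41 at depth 0
Step 3: declare b=10 at depth 0
Step 4: declare b=(read f)=67 at depth 0
Step 5: declare d=71 at depth 0
Step 6: declare b=(read f)=67 at depth 0
Step 7: enter scope (depth=1)
Step 8: declare e=(read b)=67 at depth 1
Visible at query point: b=67 d=71 e=67 f=67

Answer: 1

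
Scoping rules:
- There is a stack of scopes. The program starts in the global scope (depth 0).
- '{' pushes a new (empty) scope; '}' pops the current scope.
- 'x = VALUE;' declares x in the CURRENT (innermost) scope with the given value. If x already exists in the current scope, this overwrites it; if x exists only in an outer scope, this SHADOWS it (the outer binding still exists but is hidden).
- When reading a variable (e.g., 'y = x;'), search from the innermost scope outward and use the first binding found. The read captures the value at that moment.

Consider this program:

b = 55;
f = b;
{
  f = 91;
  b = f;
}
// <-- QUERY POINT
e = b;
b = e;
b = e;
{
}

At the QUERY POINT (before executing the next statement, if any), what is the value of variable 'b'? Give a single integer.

Step 1: declare b=55 at depth 0
Step 2: declare f=(read b)=55 at depth 0
Step 3: enter scope (depth=1)
Step 4: declare f=91 at depth 1
Step 5: declare b=(read f)=91 at depth 1
Step 6: exit scope (depth=0)
Visible at query point: b=55 f=55

Answer: 55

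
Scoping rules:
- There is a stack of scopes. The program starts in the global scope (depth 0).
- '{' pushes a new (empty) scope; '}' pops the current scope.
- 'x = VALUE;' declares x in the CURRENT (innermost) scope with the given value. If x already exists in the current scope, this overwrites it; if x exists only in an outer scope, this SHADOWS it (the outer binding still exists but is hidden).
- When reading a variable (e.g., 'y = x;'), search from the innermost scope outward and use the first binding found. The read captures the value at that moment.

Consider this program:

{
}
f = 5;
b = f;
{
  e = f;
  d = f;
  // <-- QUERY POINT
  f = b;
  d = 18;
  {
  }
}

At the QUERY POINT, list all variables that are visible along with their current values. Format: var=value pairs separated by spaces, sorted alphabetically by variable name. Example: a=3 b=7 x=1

Step 1: enter scope (depth=1)
Step 2: exit scope (depth=0)
Step 3: declare f=5 at depth 0
Step 4: declare b=(read f)=5 at depth 0
Step 5: enter scope (depth=1)
Step 6: declare e=(read f)=5 at depth 1
Step 7: declare d=(read f)=5 at depth 1
Visible at query point: b=5 d=5 e=5 f=5

Answer: b=5 d=5 e=5 f=5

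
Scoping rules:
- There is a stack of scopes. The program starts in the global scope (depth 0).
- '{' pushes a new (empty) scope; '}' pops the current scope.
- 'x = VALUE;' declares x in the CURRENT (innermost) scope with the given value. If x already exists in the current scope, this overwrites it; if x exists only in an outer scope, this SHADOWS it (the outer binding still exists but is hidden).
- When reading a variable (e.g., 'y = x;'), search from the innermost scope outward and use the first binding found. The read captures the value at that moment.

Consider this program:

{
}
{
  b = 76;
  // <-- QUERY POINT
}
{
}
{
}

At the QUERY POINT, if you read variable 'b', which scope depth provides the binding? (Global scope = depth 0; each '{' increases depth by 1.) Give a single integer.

Step 1: enter scope (depth=1)
Step 2: exit scope (depth=0)
Step 3: enter scope (depth=1)
Step 4: declare b=76 at depth 1
Visible at query point: b=76

Answer: 1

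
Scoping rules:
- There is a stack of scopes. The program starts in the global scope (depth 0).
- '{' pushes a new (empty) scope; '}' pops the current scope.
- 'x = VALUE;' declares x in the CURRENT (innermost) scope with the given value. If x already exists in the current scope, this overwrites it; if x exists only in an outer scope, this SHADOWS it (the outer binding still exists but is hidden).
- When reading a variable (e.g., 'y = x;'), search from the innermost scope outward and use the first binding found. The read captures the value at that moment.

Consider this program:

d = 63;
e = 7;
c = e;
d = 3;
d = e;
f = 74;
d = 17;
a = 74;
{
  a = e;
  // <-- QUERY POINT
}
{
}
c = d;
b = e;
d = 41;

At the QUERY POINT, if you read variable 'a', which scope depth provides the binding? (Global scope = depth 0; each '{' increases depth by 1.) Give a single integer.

Step 1: declare d=63 at depth 0
Step 2: declare e=7 at depth 0
Step 3: declare c=(read e)=7 at depth 0
Step 4: declare d=3 at depth 0
Step 5: declare d=(read e)=7 at depth 0
Step 6: declare f=74 at depth 0
Step 7: declare d=17 at depth 0
Step 8: declare a=74 at depth 0
Step 9: enter scope (depth=1)
Step 10: declare a=(read e)=7 at depth 1
Visible at query point: a=7 c=7 d=17 e=7 f=74

Answer: 1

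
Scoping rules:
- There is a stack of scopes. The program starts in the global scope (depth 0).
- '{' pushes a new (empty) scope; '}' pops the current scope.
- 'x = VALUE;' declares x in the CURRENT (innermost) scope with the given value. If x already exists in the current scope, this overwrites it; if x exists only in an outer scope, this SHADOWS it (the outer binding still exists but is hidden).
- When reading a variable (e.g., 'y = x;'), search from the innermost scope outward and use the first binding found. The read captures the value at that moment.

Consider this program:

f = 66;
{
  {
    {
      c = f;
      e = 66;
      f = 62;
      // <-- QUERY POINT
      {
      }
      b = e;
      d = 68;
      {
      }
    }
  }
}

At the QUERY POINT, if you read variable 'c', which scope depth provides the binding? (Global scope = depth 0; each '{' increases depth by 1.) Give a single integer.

Step 1: declare f=66 at depth 0
Step 2: enter scope (depth=1)
Step 3: enter scope (depth=2)
Step 4: enter scope (depth=3)
Step 5: declare c=(read f)=66 at depth 3
Step 6: declare e=66 at depth 3
Step 7: declare f=62 at depth 3
Visible at query point: c=66 e=66 f=62

Answer: 3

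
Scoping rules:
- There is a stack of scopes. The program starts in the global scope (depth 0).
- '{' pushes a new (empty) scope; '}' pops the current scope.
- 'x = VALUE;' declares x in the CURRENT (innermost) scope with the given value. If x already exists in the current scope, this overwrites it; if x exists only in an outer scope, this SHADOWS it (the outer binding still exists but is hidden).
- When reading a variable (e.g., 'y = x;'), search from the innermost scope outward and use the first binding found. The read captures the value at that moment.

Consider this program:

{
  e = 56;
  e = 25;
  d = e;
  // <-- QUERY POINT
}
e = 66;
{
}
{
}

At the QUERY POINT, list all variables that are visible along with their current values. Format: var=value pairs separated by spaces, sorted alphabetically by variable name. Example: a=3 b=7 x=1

Answer: d=25 e=25

Derivation:
Step 1: enter scope (depth=1)
Step 2: declare e=56 at depth 1
Step 3: declare e=25 at depth 1
Step 4: declare d=(read e)=25 at depth 1
Visible at query point: d=25 e=25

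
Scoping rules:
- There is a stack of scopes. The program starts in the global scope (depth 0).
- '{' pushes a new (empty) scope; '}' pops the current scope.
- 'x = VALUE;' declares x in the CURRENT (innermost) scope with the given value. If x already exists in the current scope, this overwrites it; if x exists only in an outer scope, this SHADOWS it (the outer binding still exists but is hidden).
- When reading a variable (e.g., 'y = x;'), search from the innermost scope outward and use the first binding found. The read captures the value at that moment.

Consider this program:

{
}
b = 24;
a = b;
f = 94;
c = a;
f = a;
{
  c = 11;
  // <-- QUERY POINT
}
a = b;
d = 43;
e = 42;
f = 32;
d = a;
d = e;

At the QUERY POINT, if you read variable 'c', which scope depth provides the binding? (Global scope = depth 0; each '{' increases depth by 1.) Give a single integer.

Step 1: enter scope (depth=1)
Step 2: exit scope (depth=0)
Step 3: declare b=24 at depth 0
Step 4: declare a=(read b)=24 at depth 0
Step 5: declare f=94 at depth 0
Step 6: declare c=(read a)=24 at depth 0
Step 7: declare f=(read a)=24 at depth 0
Step 8: enter scope (depth=1)
Step 9: declare c=11 at depth 1
Visible at query point: a=24 b=24 c=11 f=24

Answer: 1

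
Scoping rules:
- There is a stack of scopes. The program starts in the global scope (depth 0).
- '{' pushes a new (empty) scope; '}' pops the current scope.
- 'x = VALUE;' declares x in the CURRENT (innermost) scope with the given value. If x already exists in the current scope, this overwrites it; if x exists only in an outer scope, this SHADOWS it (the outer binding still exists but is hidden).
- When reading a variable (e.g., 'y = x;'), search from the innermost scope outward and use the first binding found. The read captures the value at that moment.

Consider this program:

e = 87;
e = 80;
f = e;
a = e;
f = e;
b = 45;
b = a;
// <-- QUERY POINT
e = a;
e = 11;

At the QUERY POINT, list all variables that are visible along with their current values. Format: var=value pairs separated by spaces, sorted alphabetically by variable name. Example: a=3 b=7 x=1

Step 1: declare e=87 at depth 0
Step 2: declare e=80 at depth 0
Step 3: declare f=(read e)=80 at depth 0
Step 4: declare a=(read e)=80 at depth 0
Step 5: declare f=(read e)=80 at depth 0
Step 6: declare b=45 at depth 0
Step 7: declare b=(read a)=80 at depth 0
Visible at query point: a=80 b=80 e=80 f=80

Answer: a=80 b=80 e=80 f=80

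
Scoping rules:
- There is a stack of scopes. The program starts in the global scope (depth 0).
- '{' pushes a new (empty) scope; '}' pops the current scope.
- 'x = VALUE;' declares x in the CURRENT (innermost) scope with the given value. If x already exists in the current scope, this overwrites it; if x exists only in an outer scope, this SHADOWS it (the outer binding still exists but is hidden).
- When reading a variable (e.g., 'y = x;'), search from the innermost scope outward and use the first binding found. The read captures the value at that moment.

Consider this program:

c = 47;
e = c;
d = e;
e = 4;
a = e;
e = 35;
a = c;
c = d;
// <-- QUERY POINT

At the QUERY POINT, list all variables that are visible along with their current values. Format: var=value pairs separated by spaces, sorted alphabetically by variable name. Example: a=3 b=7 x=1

Answer: a=47 c=47 d=47 e=35

Derivation:
Step 1: declare c=47 at depth 0
Step 2: declare e=(read c)=47 at depth 0
Step 3: declare d=(read e)=47 at depth 0
Step 4: declare e=4 at depth 0
Step 5: declare a=(read e)=4 at depth 0
Step 6: declare e=35 at depth 0
Step 7: declare a=(read c)=47 at depth 0
Step 8: declare c=(read d)=47 at depth 0
Visible at query point: a=47 c=47 d=47 e=35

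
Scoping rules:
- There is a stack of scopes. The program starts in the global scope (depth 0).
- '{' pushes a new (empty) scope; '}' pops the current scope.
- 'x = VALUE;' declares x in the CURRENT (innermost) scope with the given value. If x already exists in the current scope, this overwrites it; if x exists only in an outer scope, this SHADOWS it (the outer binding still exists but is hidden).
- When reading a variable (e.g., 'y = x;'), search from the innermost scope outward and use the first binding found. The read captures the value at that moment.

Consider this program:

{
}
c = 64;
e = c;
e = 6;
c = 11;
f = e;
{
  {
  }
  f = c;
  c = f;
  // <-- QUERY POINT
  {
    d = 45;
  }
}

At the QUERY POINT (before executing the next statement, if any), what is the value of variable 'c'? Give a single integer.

Step 1: enter scope (depth=1)
Step 2: exit scope (depth=0)
Step 3: declare c=64 at depth 0
Step 4: declare e=(read c)=64 at depth 0
Step 5: declare e=6 at depth 0
Step 6: declare c=11 at depth 0
Step 7: declare f=(read e)=6 at depth 0
Step 8: enter scope (depth=1)
Step 9: enter scope (depth=2)
Step 10: exit scope (depth=1)
Step 11: declare f=(read c)=11 at depth 1
Step 12: declare c=(read f)=11 at depth 1
Visible at query point: c=11 e=6 f=11

Answer: 11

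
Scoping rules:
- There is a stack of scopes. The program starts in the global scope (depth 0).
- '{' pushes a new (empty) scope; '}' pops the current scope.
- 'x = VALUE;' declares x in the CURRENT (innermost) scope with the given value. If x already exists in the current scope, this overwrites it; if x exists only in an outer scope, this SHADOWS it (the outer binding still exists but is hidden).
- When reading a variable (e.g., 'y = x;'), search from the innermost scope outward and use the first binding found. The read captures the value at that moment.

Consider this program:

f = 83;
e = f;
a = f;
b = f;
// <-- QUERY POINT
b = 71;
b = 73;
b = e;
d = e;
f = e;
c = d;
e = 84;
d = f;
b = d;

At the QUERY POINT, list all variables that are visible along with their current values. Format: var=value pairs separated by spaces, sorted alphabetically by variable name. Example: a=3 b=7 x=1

Step 1: declare f=83 at depth 0
Step 2: declare e=(read f)=83 at depth 0
Step 3: declare a=(read f)=83 at depth 0
Step 4: declare b=(read f)=83 at depth 0
Visible at query point: a=83 b=83 e=83 f=83

Answer: a=83 b=83 e=83 f=83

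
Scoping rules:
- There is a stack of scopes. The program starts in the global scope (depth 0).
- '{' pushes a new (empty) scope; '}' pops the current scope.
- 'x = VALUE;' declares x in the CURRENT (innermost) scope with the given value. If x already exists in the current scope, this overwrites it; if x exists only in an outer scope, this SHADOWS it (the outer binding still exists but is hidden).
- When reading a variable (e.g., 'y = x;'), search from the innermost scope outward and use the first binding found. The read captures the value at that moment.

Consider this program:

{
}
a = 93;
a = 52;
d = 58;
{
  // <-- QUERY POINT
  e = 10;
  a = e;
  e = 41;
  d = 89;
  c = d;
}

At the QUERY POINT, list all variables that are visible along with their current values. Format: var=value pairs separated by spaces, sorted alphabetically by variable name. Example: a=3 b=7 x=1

Step 1: enter scope (depth=1)
Step 2: exit scope (depth=0)
Step 3: declare a=93 at depth 0
Step 4: declare a=52 at depth 0
Step 5: declare d=58 at depth 0
Step 6: enter scope (depth=1)
Visible at query point: a=52 d=58

Answer: a=52 d=58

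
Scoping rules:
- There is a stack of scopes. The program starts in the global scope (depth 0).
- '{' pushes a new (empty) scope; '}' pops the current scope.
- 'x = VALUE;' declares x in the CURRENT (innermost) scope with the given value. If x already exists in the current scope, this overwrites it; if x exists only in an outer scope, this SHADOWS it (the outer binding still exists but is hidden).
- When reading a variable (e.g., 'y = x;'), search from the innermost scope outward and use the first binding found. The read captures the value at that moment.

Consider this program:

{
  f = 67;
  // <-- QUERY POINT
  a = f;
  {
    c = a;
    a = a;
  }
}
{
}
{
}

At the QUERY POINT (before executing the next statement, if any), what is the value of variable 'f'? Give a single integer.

Step 1: enter scope (depth=1)
Step 2: declare f=67 at depth 1
Visible at query point: f=67

Answer: 67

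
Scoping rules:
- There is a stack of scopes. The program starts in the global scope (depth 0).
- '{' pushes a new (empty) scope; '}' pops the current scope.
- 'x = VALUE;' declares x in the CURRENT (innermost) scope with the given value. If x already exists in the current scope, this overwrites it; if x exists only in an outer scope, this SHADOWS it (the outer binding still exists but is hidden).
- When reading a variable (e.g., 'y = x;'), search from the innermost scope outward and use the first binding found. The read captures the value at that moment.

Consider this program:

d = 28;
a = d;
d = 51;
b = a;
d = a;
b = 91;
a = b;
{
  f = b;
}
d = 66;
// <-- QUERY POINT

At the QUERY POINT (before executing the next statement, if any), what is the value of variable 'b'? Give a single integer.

Answer: 91

Derivation:
Step 1: declare d=28 at depth 0
Step 2: declare a=(read d)=28 at depth 0
Step 3: declare d=51 at depth 0
Step 4: declare b=(read a)=28 at depth 0
Step 5: declare d=(read a)=28 at depth 0
Step 6: declare b=91 at depth 0
Step 7: declare a=(read b)=91 at depth 0
Step 8: enter scope (depth=1)
Step 9: declare f=(read b)=91 at depth 1
Step 10: exit scope (depth=0)
Step 11: declare d=66 at depth 0
Visible at query point: a=91 b=91 d=66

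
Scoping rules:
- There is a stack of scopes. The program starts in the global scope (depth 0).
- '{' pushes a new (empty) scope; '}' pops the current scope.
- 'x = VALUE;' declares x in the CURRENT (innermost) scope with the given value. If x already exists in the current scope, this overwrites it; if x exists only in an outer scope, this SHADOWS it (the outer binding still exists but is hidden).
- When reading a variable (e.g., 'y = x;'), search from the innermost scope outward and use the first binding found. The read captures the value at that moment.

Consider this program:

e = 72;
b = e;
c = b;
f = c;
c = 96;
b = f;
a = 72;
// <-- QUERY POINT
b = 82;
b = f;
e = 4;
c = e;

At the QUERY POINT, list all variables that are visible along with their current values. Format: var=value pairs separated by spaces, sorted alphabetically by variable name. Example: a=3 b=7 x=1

Answer: a=72 b=72 c=96 e=72 f=72

Derivation:
Step 1: declare e=72 at depth 0
Step 2: declare b=(read e)=72 at depth 0
Step 3: declare c=(read b)=72 at depth 0
Step 4: declare f=(read c)=72 at depth 0
Step 5: declare c=96 at depth 0
Step 6: declare b=(read f)=72 at depth 0
Step 7: declare a=72 at depth 0
Visible at query point: a=72 b=72 c=96 e=72 f=72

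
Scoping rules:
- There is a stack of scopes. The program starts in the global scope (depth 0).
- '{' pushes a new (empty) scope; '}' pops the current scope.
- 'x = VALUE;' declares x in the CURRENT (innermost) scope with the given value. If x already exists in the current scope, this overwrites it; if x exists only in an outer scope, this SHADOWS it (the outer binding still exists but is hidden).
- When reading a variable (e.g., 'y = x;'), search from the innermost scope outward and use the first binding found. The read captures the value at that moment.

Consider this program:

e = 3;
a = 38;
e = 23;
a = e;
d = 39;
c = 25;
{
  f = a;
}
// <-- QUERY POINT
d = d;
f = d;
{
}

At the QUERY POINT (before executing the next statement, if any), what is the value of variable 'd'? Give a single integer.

Step 1: declare e=3 at depth 0
Step 2: declare a=38 at depth 0
Step 3: declare e=23 at depth 0
Step 4: declare a=(read e)=23 at depth 0
Step 5: declare d=39 at depth 0
Step 6: declare c=25 at depth 0
Step 7: enter scope (depth=1)
Step 8: declare f=(read a)=23 at depth 1
Step 9: exit scope (depth=0)
Visible at query point: a=23 c=25 d=39 e=23

Answer: 39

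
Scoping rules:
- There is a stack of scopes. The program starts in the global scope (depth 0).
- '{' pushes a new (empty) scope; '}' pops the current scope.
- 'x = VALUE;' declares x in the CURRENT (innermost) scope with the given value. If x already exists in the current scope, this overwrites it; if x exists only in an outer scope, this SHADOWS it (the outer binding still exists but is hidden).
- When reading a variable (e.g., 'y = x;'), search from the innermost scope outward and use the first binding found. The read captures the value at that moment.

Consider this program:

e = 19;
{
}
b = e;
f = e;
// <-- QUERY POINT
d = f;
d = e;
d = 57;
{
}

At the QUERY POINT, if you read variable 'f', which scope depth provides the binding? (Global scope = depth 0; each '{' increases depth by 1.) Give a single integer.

Answer: 0

Derivation:
Step 1: declare e=19 at depth 0
Step 2: enter scope (depth=1)
Step 3: exit scope (depth=0)
Step 4: declare b=(read e)=19 at depth 0
Step 5: declare f=(read e)=19 at depth 0
Visible at query point: b=19 e=19 f=19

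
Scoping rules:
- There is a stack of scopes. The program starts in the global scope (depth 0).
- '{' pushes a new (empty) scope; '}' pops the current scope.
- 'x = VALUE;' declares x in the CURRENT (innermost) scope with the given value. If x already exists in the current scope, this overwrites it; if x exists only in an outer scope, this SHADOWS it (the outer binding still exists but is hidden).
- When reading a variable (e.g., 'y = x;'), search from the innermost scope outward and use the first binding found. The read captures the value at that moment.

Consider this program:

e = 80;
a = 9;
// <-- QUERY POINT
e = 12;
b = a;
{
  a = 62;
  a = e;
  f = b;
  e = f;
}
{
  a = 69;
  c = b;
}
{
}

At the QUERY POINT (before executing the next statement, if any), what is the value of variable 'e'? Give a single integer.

Answer: 80

Derivation:
Step 1: declare e=80 at depth 0
Step 2: declare a=9 at depth 0
Visible at query point: a=9 e=80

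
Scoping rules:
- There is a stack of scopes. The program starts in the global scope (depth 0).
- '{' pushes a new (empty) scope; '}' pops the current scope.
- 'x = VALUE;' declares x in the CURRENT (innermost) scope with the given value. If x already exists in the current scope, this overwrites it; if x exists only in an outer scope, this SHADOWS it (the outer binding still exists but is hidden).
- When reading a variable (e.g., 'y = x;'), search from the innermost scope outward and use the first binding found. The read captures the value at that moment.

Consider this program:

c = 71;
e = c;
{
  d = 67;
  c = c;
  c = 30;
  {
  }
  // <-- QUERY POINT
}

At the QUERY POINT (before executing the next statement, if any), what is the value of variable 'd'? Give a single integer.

Answer: 67

Derivation:
Step 1: declare c=71 at depth 0
Step 2: declare e=(read c)=71 at depth 0
Step 3: enter scope (depth=1)
Step 4: declare d=67 at depth 1
Step 5: declare c=(read c)=71 at depth 1
Step 6: declare c=30 at depth 1
Step 7: enter scope (depth=2)
Step 8: exit scope (depth=1)
Visible at query point: c=30 d=67 e=71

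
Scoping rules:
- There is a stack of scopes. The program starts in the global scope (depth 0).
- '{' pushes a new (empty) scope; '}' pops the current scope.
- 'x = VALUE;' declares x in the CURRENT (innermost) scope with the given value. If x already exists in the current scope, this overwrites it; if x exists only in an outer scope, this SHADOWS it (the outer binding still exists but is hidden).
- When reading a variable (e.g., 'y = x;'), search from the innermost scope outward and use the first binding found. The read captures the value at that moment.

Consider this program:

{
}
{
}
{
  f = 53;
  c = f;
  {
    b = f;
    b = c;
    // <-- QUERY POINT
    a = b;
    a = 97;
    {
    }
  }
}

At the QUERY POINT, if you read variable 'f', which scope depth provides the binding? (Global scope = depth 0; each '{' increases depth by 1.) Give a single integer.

Answer: 1

Derivation:
Step 1: enter scope (depth=1)
Step 2: exit scope (depth=0)
Step 3: enter scope (depth=1)
Step 4: exit scope (depth=0)
Step 5: enter scope (depth=1)
Step 6: declare f=53 at depth 1
Step 7: declare c=(read f)=53 at depth 1
Step 8: enter scope (depth=2)
Step 9: declare b=(read f)=53 at depth 2
Step 10: declare b=(read c)=53 at depth 2
Visible at query point: b=53 c=53 f=53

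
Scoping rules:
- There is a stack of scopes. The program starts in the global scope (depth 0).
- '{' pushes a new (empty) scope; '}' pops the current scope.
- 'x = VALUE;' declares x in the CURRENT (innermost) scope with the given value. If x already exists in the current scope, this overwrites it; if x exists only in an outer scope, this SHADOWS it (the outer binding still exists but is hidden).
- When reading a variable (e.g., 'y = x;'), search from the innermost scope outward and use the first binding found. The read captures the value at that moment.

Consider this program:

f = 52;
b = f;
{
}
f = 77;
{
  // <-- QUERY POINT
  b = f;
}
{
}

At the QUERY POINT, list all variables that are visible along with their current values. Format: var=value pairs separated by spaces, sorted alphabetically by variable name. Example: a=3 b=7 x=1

Answer: b=52 f=77

Derivation:
Step 1: declare f=52 at depth 0
Step 2: declare b=(read f)=52 at depth 0
Step 3: enter scope (depth=1)
Step 4: exit scope (depth=0)
Step 5: declare f=77 at depth 0
Step 6: enter scope (depth=1)
Visible at query point: b=52 f=77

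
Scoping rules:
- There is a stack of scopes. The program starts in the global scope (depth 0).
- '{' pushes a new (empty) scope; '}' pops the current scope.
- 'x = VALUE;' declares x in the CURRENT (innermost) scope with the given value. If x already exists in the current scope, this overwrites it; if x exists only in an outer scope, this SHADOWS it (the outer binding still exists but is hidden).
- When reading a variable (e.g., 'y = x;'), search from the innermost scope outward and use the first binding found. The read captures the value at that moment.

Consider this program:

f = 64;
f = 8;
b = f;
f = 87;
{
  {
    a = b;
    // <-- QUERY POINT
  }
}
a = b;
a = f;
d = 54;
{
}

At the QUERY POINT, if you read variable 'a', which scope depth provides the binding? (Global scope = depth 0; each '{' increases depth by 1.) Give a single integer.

Answer: 2

Derivation:
Step 1: declare f=64 at depth 0
Step 2: declare f=8 at depth 0
Step 3: declare b=(read f)=8 at depth 0
Step 4: declare f=87 at depth 0
Step 5: enter scope (depth=1)
Step 6: enter scope (depth=2)
Step 7: declare a=(read b)=8 at depth 2
Visible at query point: a=8 b=8 f=87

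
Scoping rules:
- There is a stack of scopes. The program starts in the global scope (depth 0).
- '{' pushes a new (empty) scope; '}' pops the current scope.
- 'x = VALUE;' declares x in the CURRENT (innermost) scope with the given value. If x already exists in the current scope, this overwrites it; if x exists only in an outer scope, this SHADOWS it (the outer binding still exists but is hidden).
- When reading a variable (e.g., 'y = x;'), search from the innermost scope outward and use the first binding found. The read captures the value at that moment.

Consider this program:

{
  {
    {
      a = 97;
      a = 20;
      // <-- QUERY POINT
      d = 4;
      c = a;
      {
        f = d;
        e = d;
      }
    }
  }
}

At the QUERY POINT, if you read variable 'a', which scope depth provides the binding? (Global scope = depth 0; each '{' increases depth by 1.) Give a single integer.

Step 1: enter scope (depth=1)
Step 2: enter scope (depth=2)
Step 3: enter scope (depth=3)
Step 4: declare a=97 at depth 3
Step 5: declare a=20 at depth 3
Visible at query point: a=20

Answer: 3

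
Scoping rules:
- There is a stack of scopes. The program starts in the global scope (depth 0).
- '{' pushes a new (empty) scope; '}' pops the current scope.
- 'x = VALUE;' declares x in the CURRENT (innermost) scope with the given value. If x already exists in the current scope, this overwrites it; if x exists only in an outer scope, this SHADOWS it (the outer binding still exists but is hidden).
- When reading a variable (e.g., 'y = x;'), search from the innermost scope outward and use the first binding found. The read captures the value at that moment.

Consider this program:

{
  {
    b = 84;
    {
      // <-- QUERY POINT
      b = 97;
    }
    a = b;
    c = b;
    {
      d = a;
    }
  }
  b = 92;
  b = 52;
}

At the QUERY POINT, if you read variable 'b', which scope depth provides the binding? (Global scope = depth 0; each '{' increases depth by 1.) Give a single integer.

Answer: 2

Derivation:
Step 1: enter scope (depth=1)
Step 2: enter scope (depth=2)
Step 3: declare b=84 at depth 2
Step 4: enter scope (depth=3)
Visible at query point: b=84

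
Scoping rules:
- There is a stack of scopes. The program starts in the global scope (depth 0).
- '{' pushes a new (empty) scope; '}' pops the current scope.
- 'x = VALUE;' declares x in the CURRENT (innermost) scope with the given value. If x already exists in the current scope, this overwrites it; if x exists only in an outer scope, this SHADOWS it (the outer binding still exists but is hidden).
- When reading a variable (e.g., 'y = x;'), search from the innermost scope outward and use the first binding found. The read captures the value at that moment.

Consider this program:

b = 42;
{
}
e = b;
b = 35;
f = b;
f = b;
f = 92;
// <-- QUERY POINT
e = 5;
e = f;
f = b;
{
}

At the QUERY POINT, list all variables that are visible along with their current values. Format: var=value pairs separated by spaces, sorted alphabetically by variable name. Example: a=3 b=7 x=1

Step 1: declare b=42 at depth 0
Step 2: enter scope (depth=1)
Step 3: exit scope (depth=0)
Step 4: declare e=(read b)=42 at depth 0
Step 5: declare b=35 at depth 0
Step 6: declare f=(read b)=35 at depth 0
Step 7: declare f=(read b)=35 at depth 0
Step 8: declare f=92 at depth 0
Visible at query point: b=35 e=42 f=92

Answer: b=35 e=42 f=92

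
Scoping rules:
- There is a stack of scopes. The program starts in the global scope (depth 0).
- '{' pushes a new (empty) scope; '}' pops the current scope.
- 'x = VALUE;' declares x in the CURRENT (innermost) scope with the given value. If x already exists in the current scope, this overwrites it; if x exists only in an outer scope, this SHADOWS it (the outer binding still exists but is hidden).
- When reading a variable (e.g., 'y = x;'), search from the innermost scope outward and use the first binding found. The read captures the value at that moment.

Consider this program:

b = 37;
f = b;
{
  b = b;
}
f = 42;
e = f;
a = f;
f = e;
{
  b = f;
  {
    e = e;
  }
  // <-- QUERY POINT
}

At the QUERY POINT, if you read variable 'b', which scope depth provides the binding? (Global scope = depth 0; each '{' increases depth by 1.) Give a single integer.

Step 1: declare b=37 at depth 0
Step 2: declare f=(read b)=37 at depth 0
Step 3: enter scope (depth=1)
Step 4: declare b=(read b)=37 at depth 1
Step 5: exit scope (depth=0)
Step 6: declare f=42 at depth 0
Step 7: declare e=(read f)=42 at depth 0
Step 8: declare a=(read f)=42 at depth 0
Step 9: declare f=(read e)=42 at depth 0
Step 10: enter scope (depth=1)
Step 11: declare b=(read f)=42 at depth 1
Step 12: enter scope (depth=2)
Step 13: declare e=(read e)=42 at depth 2
Step 14: exit scope (depth=1)
Visible at query point: a=42 b=42 e=42 f=42

Answer: 1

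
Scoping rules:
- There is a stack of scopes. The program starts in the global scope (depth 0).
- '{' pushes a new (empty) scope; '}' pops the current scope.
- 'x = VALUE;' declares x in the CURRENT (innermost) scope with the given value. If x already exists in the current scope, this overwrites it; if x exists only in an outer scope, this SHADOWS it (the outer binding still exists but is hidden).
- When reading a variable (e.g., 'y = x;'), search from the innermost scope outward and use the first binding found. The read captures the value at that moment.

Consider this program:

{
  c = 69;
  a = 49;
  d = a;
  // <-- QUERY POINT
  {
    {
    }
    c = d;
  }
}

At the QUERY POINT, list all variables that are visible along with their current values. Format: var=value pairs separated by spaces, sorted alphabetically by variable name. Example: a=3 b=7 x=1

Step 1: enter scope (depth=1)
Step 2: declare c=69 at depth 1
Step 3: declare a=49 at depth 1
Step 4: declare d=(read a)=49 at depth 1
Visible at query point: a=49 c=69 d=49

Answer: a=49 c=69 d=49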